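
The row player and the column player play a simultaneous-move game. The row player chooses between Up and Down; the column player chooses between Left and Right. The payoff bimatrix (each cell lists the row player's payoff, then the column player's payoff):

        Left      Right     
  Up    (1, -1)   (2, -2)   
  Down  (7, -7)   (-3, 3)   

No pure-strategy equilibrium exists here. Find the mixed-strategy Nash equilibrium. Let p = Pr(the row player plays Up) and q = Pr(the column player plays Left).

The row player's mix must leave the column player indifferent between Left and Right.
  the column player's payoff to Left: p·(-1) + (1−p)·(-7) = 6p - 7
  the column player's payoff to Right: p·(-2) + (1−p)·3 = -5p + 3
  6p - 7 = -5p + 3  ⇒  11p = 10  ⇒  p = 10/11.
The row player's indifference between Up and Down determines the column player's mixing probability q:
  the row player's payoff from Up: q·1 + (1−q)·2 = -q + 2
  the row player's payoff from Down: q·7 + (1−q)·(-3) = 10q - 3
  -q + 2 = 10q - 3  ⇒  -11q = -5  ⇒  q = 5/11.

p = 10/11, q = 5/11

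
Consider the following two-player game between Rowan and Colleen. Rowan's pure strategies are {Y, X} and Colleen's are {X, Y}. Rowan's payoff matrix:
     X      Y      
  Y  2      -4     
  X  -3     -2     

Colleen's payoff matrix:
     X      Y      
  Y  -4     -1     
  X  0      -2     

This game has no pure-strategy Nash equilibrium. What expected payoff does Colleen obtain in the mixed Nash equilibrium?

-8/5

Colleen's indifference between X and Y determines Rowan's mixing probability p:
  Colleen's payoff from X: p·(-4) + (1−p)·0 = -4p
  Colleen's payoff from Y: p·(-1) + (1−p)·(-2) = p - 2
  -4p = p - 2  ⇒  -5p = -2  ⇒  p = 2/5.
At equilibrium Colleen is indifferent across columns, so Colleen's payoff equals the payoff from X: (2/5)·(-4) + (3/5)·0 = -8/5.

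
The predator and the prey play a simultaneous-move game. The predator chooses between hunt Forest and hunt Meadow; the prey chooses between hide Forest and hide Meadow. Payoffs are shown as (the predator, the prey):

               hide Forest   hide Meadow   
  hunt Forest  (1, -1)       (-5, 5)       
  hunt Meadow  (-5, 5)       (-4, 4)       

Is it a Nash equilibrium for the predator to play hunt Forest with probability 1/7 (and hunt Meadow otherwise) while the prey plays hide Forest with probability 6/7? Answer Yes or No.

No

Given the prey's mix q = 6/7, the predator's payoff from hunt Forest is 1/7 but from hunt Meadow is -34/7. The predator strictly prefers hunt Forest, so the predator would not mix.
So the proposed profile is not a Nash equilibrium.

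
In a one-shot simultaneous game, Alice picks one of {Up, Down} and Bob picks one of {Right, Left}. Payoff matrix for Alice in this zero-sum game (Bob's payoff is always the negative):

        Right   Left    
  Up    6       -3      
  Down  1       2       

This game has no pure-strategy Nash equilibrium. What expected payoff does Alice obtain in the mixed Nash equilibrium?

3/2

Alice's indifference between Up and Down determines Bob's mixing probability q:
  Alice's expected payoff from Up: q·6 + (1−q)·(-3) = 9q - 3
  Alice's expected payoff from Down: q·1 + (1−q)·2 = -q + 2
  9q - 3 = -q + 2  ⇒  10q = 5  ⇒  q = 1/2.
At equilibrium Alice is indifferent across rows, so Alice's payoff equals the payoff from Up: (1/2)·6 + (1/2)·(-3) = 3/2.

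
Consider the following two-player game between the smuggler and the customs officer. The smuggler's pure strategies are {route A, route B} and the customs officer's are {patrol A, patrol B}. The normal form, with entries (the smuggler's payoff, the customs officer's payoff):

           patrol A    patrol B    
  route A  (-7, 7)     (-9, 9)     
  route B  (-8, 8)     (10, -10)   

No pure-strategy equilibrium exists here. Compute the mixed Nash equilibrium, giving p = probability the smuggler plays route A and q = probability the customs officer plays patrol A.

p = 9/10, q = 19/20

The smuggler's mix must leave the customs officer indifferent between patrol A and patrol B.
  the customs officer's payoff from patrol A: p·7 + (1−p)·8 = -p + 8
  the customs officer's payoff from patrol B: p·9 + (1−p)·(-10) = 19p - 10
  -p + 8 = 19p - 10  ⇒  -20p = -18  ⇒  p = 9/10.
For the smuggler to be willing to mix, the smuggler must be indifferent between route A and route B, which pins down the customs officer's mix.
  the smuggler's payoff from route A: q·(-7) + (1−q)·(-9) = 2q - 9
  the smuggler's payoff from route B: q·(-8) + (1−q)·10 = -18q + 10
  2q - 9 = -18q + 10  ⇒  20q = 19  ⇒  q = 19/20.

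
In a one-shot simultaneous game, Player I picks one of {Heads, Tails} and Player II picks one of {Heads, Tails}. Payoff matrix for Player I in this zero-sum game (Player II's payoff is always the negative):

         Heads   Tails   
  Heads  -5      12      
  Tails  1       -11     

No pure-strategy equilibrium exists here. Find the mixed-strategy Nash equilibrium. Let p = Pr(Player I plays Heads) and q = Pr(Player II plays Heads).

p = 12/29, q = 23/29

Set Player II's expected payoff from Heads equal to that from Tails:
  Player II's payoff from Heads: p·5 + (1−p)·(-1) = 6p - 1
  Player II's payoff from Tails: p·(-12) + (1−p)·11 = -23p + 11
  6p - 1 = -23p + 11  ⇒  29p = 12  ⇒  p = 12/29.
Player II's mix must leave Player I indifferent between Heads and Tails.
  Player I's expected payoff from Heads: q·(-5) + (1−q)·12 = -17q + 12
  Player I's expected payoff from Tails: q·1 + (1−q)·(-11) = 12q - 11
  -17q + 12 = 12q - 11  ⇒  -29q = -23  ⇒  q = 23/29.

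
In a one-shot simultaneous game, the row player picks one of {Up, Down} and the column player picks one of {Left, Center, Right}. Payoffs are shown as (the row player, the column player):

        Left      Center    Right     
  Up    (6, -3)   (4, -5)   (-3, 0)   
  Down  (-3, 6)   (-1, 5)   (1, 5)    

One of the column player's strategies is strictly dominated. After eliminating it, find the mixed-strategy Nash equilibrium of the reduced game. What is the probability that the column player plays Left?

The column player's strategy Center is strictly dominated by Left: -3 > -5 and 6 > 5. Eliminate Center.
Set the row player's expected payoff from Up equal to that from Down:
  the row player's payoff from Up: q·6 + (1−q)·(-3) = 9q - 3
  the row player's payoff from Down: q·(-3) + (1−q)·1 = -4q + 1
  9q - 3 = -4q + 1  ⇒  13q = 4  ⇒  q = 4/13.

q = 4/13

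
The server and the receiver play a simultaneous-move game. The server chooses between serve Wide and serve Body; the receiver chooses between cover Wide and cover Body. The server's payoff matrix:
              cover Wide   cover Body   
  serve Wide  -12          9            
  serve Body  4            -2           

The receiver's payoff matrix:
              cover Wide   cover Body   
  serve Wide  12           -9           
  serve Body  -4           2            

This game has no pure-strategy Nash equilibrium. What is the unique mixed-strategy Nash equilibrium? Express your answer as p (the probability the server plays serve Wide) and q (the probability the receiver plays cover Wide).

p = 2/9, q = 11/27

For the receiver to be willing to mix, the receiver must be indifferent between cover Wide and cover Body, which pins down the server's mix.
  the receiver's payoff to cover Wide: p·12 + (1−p)·(-4) = 16p - 4
  the receiver's payoff to cover Body: p·(-9) + (1−p)·2 = -11p + 2
  16p - 4 = -11p + 2  ⇒  27p = 6  ⇒  p = 2/9.
The server's indifference between serve Wide and serve Body determines the receiver's mixing probability q:
  the server's payoff to serve Wide: q·(-12) + (1−q)·9 = -21q + 9
  the server's payoff to serve Body: q·4 + (1−q)·(-2) = 6q - 2
  -21q + 9 = 6q - 2  ⇒  -27q = -11  ⇒  q = 11/27.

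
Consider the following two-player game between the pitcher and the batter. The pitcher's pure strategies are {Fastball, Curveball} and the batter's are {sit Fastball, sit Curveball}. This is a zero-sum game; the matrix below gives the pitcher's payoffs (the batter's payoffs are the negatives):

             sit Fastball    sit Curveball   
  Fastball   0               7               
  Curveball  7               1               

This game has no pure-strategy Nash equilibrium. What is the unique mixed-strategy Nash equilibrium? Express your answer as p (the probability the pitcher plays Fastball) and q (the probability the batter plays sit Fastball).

p = 6/13, q = 6/13

Set the batter's expected payoff from sit Fastball equal to that from sit Curveball:
  the batter's payoff to sit Fastball: p·0 + (1−p)·(-7) = 7p - 7
  the batter's payoff to sit Curveball: p·(-7) + (1−p)·(-1) = -6p - 1
  7p - 7 = -6p - 1  ⇒  13p = 6  ⇒  p = 6/13.
For the pitcher to be willing to mix, the pitcher must be indifferent between Fastball and Curveball, which pins down the batter's mix.
  the pitcher's payoff to Fastball: q·0 + (1−q)·7 = -7q + 7
  the pitcher's payoff to Curveball: q·7 + (1−q)·1 = 6q + 1
  -7q + 7 = 6q + 1  ⇒  -13q = -6  ⇒  q = 6/13.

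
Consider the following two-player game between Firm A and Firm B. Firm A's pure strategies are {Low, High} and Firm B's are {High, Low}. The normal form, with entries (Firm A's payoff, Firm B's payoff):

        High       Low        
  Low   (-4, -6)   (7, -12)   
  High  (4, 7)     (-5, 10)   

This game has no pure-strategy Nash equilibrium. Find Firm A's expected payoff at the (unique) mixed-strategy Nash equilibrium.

2/5

Firm B's mix must leave Firm A indifferent between Low and High.
  Firm A's payoff from Low: q·(-4) + (1−q)·7 = -11q + 7
  Firm A's payoff from High: q·4 + (1−q)·(-5) = 9q - 5
  -11q + 7 = 9q - 5  ⇒  -20q = -12  ⇒  q = 3/5.
At equilibrium Firm A is indifferent across rows, so Firm A's payoff equals the payoff from Low: (3/5)·(-4) + (2/5)·7 = 2/5.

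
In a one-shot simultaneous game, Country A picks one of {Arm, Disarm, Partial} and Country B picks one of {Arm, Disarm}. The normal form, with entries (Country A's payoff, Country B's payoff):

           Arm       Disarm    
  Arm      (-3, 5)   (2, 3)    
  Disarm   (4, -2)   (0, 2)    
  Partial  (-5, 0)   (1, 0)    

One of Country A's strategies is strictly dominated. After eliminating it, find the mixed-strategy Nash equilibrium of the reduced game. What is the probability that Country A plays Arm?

Country A's strategy Partial is strictly dominated by Arm: -3 > -5 and 2 > 1. Eliminate Partial.
For Country B to be willing to mix, Country B must be indifferent between Arm and Disarm, which pins down Country A's mix.
  Country B's expected payoff from Arm: p·5 + (1−p)·(-2) = 7p - 2
  Country B's expected payoff from Disarm: p·3 + (1−p)·2 = p + 2
  7p - 2 = p + 2  ⇒  6p = 4  ⇒  p = 2/3.

p = 2/3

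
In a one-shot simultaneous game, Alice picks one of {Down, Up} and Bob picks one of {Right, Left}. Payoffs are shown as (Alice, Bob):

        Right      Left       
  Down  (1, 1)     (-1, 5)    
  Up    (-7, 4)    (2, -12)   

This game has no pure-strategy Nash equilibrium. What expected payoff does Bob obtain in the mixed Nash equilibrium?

8/5

Alice's mix must leave Bob indifferent between Right and Left.
  Bob's payoff from Right: p·1 + (1−p)·4 = -3p + 4
  Bob's payoff from Left: p·5 + (1−p)·(-12) = 17p - 12
  -3p + 4 = 17p - 12  ⇒  -20p = -16  ⇒  p = 4/5.
At equilibrium Bob is indifferent across columns, so Bob's payoff equals the payoff from Right: (4/5)·1 + (1/5)·4 = 8/5.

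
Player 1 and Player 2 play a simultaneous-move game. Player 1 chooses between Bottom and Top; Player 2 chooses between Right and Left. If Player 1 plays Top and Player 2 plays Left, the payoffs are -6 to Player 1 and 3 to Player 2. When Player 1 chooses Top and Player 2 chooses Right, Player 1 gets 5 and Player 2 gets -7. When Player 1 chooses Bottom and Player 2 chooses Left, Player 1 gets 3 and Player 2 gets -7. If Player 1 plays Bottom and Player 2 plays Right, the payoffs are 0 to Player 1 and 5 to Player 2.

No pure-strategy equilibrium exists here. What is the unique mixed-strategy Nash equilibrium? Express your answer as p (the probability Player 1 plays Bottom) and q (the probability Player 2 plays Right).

Player 2's indifference between Right and Left determines Player 1's mixing probability p:
  Player 2's expected payoff from Right: p·5 + (1−p)·(-7) = 12p - 7
  Player 2's expected payoff from Left: p·(-7) + (1−p)·3 = -10p + 3
  12p - 7 = -10p + 3  ⇒  22p = 10  ⇒  p = 5/11.
Player 2's mix must leave Player 1 indifferent between Bottom and Top.
  Player 1's payoff to Bottom: q·0 + (1−q)·3 = -3q + 3
  Player 1's payoff to Top: q·5 + (1−q)·(-6) = 11q - 6
  -3q + 3 = 11q - 6  ⇒  -14q = -9  ⇒  q = 9/14.

p = 5/11, q = 9/14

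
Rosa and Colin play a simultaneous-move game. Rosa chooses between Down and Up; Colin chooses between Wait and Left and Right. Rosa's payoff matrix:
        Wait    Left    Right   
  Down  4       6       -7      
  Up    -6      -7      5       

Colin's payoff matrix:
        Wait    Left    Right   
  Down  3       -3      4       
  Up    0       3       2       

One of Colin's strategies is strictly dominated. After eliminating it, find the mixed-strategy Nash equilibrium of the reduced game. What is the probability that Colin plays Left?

Colin's strategy Wait is strictly dominated by Right: 4 > 3 and 2 > 0. Eliminate Wait.
Colin's mix must leave Rosa indifferent between Down and Up.
  Rosa's expected payoff from Down: q·6 + (1−q)·(-7) = 13q - 7
  Rosa's expected payoff from Up: q·(-7) + (1−q)·5 = -12q + 5
  13q - 7 = -12q + 5  ⇒  25q = 12  ⇒  q = 12/25.

q = 12/25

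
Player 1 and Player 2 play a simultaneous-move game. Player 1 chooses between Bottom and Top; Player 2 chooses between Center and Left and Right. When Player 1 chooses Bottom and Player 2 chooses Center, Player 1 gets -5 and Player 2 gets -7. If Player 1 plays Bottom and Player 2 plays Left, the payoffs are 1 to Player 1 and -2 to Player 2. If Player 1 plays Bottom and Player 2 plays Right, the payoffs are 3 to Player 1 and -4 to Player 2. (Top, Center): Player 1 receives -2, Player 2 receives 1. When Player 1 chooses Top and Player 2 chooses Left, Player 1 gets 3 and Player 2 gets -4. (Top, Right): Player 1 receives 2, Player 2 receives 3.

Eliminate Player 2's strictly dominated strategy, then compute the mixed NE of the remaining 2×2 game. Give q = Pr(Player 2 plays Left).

q = 1/3

Player 2's strategy Center is strictly dominated by Right: -4 > -7 and 3 > 1. Eliminate Center.
Player 1's indifference between Bottom and Top determines Player 2's mixing probability q:
  Player 1's payoff from Bottom: q·1 + (1−q)·3 = -2q + 3
  Player 1's payoff from Top: q·3 + (1−q)·2 = q + 2
  -2q + 3 = q + 2  ⇒  -3q = -1  ⇒  q = 1/3.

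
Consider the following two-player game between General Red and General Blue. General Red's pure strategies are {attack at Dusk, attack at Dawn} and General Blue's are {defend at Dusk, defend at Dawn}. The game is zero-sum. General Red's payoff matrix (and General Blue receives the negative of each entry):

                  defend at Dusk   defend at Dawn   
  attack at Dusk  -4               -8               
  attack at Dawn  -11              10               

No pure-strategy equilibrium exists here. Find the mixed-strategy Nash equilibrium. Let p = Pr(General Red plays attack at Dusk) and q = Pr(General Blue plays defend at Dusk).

Set General Blue's expected payoff from defend at Dusk equal to that from defend at Dawn:
  General Blue's payoff to defend at Dusk: p·4 + (1−p)·11 = -7p + 11
  General Blue's payoff to defend at Dawn: p·8 + (1−p)·(-10) = 18p - 10
  -7p + 11 = 18p - 10  ⇒  -25p = -21  ⇒  p = 21/25.
For General Red to be willing to mix, General Red must be indifferent between attack at Dusk and attack at Dawn, which pins down General Blue's mix.
  General Red's payoff from attack at Dusk: q·(-4) + (1−q)·(-8) = 4q - 8
  General Red's payoff from attack at Dawn: q·(-11) + (1−q)·10 = -21q + 10
  4q - 8 = -21q + 10  ⇒  25q = 18  ⇒  q = 18/25.

p = 21/25, q = 18/25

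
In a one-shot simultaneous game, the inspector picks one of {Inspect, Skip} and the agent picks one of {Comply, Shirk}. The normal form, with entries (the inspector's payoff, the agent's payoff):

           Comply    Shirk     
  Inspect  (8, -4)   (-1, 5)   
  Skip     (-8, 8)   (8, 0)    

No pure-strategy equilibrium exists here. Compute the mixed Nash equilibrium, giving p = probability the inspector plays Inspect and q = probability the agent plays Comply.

p = 8/17, q = 9/25

The inspector's mix must leave the agent indifferent between Comply and Shirk.
  the agent's payoff from Comply: p·(-4) + (1−p)·8 = -12p + 8
  the agent's payoff from Shirk: p·5 + (1−p)·0 = 5p
  -12p + 8 = 5p  ⇒  -17p = -8  ⇒  p = 8/17.
In a mixed equilibrium the inspector is indifferent between Inspect and Skip; this condition fixes q.
  the inspector's payoff from Inspect: q·8 + (1−q)·(-1) = 9q - 1
  the inspector's payoff from Skip: q·(-8) + (1−q)·8 = -16q + 8
  9q - 1 = -16q + 8  ⇒  25q = 9  ⇒  q = 9/25.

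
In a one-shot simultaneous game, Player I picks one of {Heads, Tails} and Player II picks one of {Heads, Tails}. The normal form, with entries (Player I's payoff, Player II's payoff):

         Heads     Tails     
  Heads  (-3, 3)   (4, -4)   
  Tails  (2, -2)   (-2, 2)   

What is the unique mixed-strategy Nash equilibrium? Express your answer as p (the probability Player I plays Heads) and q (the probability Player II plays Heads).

Set Player II's expected payoff from Heads equal to that from Tails:
  Player II's payoff to Heads: p·3 + (1−p)·(-2) = 5p - 2
  Player II's payoff to Tails: p·(-4) + (1−p)·2 = -6p + 2
  5p - 2 = -6p + 2  ⇒  11p = 4  ⇒  p = 4/11.
Player II's mix must leave Player I indifferent between Heads and Tails.
  Player I's expected payoff from Heads: q·(-3) + (1−q)·4 = -7q + 4
  Player I's expected payoff from Tails: q·2 + (1−q)·(-2) = 4q - 2
  -7q + 4 = 4q - 2  ⇒  -11q = -6  ⇒  q = 6/11.

p = 4/11, q = 6/11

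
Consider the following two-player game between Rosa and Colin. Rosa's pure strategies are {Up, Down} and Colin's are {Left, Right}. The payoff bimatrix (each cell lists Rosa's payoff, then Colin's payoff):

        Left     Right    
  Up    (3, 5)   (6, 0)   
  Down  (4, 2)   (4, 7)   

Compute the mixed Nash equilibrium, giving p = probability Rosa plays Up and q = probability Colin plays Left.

p = 1/2, q = 2/3

Rosa's mix must leave Colin indifferent between Left and Right.
  Colin's payoff to Left: p·5 + (1−p)·2 = 3p + 2
  Colin's payoff to Right: p·0 + (1−p)·7 = -7p + 7
  3p + 2 = -7p + 7  ⇒  10p = 5  ⇒  p = 1/2.
Set Rosa's expected payoff from Up equal to that from Down:
  Rosa's payoff to Up: q·3 + (1−q)·6 = -3q + 6
  Rosa's payoff to Down: q·4 + (1−q)·4 = 4
  -3q + 6 = 4  ⇒  -3q = -2  ⇒  q = 2/3.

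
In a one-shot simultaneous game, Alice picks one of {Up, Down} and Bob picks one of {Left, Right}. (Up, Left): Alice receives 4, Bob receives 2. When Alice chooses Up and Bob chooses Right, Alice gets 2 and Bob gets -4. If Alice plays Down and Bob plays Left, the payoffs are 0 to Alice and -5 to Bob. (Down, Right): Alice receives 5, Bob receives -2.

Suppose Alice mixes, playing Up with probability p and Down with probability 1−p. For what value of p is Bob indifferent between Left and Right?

Alice's mix must leave Bob indifferent between Left and Right.
  Bob's payoff to Left: p·2 + (1−p)·(-5) = 7p - 5
  Bob's payoff to Right: p·(-4) + (1−p)·(-2) = -2p - 2
  7p - 5 = -2p - 2  ⇒  9p = 3  ⇒  p = 1/3.

p = 1/3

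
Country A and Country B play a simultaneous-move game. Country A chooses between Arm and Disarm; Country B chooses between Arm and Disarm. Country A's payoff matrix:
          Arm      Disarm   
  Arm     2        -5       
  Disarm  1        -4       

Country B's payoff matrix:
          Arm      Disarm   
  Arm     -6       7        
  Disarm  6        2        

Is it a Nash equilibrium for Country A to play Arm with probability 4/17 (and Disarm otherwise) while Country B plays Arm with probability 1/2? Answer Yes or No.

Check Country B's indifference given Country A's mix p = 4/17:
  payoff from Arm = 54/17; payoff from Disarm = 54/17 — equal.
Check Country A's indifference given Country B's mix q = 1/2:
  payoff from Arm = -3/2; payoff from Disarm = -3/2 — equal.
Both players are indifferent, so neither can profitably deviate.

Yes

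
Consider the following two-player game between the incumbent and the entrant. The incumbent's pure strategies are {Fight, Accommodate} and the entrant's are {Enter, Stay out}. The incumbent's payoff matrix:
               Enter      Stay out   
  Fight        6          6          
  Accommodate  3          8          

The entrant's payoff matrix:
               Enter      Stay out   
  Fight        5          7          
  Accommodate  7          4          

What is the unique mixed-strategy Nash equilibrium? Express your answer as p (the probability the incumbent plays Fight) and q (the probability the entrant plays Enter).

p = 3/5, q = 2/5

For the entrant to be willing to mix, the entrant must be indifferent between Enter and Stay out, which pins down the incumbent's mix.
  the entrant's payoff to Enter: p·5 + (1−p)·7 = -2p + 7
  the entrant's payoff to Stay out: p·7 + (1−p)·4 = 3p + 4
  -2p + 7 = 3p + 4  ⇒  -5p = -3  ⇒  p = 3/5.
For the incumbent to be willing to mix, the incumbent must be indifferent between Fight and Accommodate, which pins down the entrant's mix.
  the incumbent's payoff to Fight: q·6 + (1−q)·6 = 6
  the incumbent's payoff to Accommodate: q·3 + (1−q)·8 = -5q + 8
  6 = -5q + 8  ⇒  5q = 2  ⇒  q = 2/5.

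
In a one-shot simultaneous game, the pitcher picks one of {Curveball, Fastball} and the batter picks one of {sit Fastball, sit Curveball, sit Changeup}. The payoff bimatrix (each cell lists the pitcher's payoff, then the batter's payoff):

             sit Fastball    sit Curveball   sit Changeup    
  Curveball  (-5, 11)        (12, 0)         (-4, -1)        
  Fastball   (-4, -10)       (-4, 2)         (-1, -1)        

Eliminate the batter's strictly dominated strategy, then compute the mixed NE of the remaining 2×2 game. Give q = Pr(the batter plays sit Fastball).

q = 16/17

The batter's strategy sit Changeup is strictly dominated by sit Curveball: 0 > -1 and 2 > -1. Eliminate sit Changeup.
The pitcher's indifference between Curveball and Fastball determines the batter's mixing probability q:
  the pitcher's expected payoff from Curveball: q·(-5) + (1−q)·12 = -17q + 12
  the pitcher's expected payoff from Fastball: q·(-4) + (1−q)·(-4) = -4
  -17q + 12 = -4  ⇒  -17q = -16  ⇒  q = 16/17.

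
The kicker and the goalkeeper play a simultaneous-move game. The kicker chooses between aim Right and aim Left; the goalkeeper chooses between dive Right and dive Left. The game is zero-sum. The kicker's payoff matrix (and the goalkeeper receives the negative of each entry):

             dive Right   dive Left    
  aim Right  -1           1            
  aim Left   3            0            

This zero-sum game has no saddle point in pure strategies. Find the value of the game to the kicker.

v = 3/5

For the kicker to be willing to mix, the kicker must be indifferent between aim Right and aim Left, which pins down the goalkeeper's mix.
  the kicker's payoff to aim Right: q·(-1) + (1−q)·1 = -2q + 1
  the kicker's payoff to aim Left: q·3 + (1−q)·0 = 3q
  -2q + 1 = 3q  ⇒  -5q = -1  ⇒  q = 1/5.
The value is the kicker's expected payoff against this mix (using aim Right): (1/5)·(-1) + (4/5)·1 = 3/5.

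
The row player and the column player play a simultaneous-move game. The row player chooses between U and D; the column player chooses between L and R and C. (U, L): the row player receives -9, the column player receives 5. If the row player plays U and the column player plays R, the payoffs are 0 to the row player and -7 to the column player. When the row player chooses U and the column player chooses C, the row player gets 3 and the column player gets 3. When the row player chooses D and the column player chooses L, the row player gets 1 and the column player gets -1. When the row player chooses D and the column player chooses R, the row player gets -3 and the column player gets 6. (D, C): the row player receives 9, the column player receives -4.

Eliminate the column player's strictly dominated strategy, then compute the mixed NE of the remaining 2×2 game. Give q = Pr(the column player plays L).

q = 3/13

The column player's strategy C is strictly dominated by L: 5 > 3 and -1 > -4. Eliminate C.
Set the row player's expected payoff from U equal to that from D:
  the row player's payoff from U: q·(-9) + (1−q)·0 = -9q
  the row player's payoff from D: q·1 + (1−q)·(-3) = 4q - 3
  -9q = 4q - 3  ⇒  -13q = -3  ⇒  q = 3/13.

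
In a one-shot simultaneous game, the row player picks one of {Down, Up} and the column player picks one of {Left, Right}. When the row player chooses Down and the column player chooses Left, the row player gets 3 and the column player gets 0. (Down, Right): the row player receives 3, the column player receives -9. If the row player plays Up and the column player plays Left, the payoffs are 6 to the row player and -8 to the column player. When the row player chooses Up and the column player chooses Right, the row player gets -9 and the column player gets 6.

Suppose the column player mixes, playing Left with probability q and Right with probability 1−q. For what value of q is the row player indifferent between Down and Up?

The column player's mix must leave the row player indifferent between Down and Up.
  the row player's expected payoff from Down: q·3 + (1−q)·3 = 3
  the row player's expected payoff from Up: q·6 + (1−q)·(-9) = 15q - 9
  3 = 15q - 9  ⇒  -15q = -12  ⇒  q = 4/5.

q = 4/5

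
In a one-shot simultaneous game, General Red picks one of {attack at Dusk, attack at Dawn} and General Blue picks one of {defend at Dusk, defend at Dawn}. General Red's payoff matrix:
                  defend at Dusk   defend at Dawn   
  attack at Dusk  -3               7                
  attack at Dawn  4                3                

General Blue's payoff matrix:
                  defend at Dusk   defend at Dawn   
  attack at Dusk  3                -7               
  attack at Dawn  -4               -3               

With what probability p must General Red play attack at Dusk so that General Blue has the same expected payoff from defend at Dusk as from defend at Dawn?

General Blue's indifference between defend at Dusk and defend at Dawn determines General Red's mixing probability p:
  General Blue's payoff to defend at Dusk: p·3 + (1−p)·(-4) = 7p - 4
  General Blue's payoff to defend at Dawn: p·(-7) + (1−p)·(-3) = -4p - 3
  7p - 4 = -4p - 3  ⇒  11p = 1  ⇒  p = 1/11.

p = 1/11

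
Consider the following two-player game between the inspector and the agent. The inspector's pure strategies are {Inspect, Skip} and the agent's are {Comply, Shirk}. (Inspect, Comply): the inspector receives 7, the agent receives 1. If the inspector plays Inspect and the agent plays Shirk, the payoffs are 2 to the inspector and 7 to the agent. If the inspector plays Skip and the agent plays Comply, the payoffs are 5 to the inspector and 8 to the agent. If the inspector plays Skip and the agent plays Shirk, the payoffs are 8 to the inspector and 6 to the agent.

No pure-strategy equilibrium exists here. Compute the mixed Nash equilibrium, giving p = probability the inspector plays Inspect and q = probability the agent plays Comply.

p = 1/4, q = 3/4

In a mixed equilibrium the agent is indifferent between Comply and Shirk; this condition fixes p.
  the agent's payoff to Comply: p·1 + (1−p)·8 = -7p + 8
  the agent's payoff to Shirk: p·7 + (1−p)·6 = p + 6
  -7p + 8 = p + 6  ⇒  -8p = -2  ⇒  p = 1/4.
For the inspector to be willing to mix, the inspector must be indifferent between Inspect and Skip, which pins down the agent's mix.
  the inspector's expected payoff from Inspect: q·7 + (1−q)·2 = 5q + 2
  the inspector's expected payoff from Skip: q·5 + (1−q)·8 = -3q + 8
  5q + 2 = -3q + 8  ⇒  8q = 6  ⇒  q = 3/4.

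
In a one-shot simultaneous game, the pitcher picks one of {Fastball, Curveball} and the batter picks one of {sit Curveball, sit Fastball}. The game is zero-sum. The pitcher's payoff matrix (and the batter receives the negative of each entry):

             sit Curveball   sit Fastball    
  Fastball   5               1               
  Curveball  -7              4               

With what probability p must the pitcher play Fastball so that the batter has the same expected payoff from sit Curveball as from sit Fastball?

p = 11/15

In a mixed equilibrium the batter is indifferent between sit Curveball and sit Fastball; this condition fixes p.
  the batter's expected payoff from sit Curveball: p·(-5) + (1−p)·7 = -12p + 7
  the batter's expected payoff from sit Fastball: p·(-1) + (1−p)·(-4) = 3p - 4
  -12p + 7 = 3p - 4  ⇒  -15p = -11  ⇒  p = 11/15.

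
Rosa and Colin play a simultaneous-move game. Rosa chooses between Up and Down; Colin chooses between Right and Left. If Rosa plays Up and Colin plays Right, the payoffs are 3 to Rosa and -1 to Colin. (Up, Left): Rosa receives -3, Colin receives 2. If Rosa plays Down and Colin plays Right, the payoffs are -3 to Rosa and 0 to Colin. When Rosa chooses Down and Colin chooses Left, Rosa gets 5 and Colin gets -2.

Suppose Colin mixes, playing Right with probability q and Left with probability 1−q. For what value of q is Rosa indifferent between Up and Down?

Colin's mix must leave Rosa indifferent between Up and Down.
  Rosa's payoff from Up: q·3 + (1−q)·(-3) = 6q - 3
  Rosa's payoff from Down: q·(-3) + (1−q)·5 = -8q + 5
  6q - 3 = -8q + 5  ⇒  14q = 8  ⇒  q = 4/7.

q = 4/7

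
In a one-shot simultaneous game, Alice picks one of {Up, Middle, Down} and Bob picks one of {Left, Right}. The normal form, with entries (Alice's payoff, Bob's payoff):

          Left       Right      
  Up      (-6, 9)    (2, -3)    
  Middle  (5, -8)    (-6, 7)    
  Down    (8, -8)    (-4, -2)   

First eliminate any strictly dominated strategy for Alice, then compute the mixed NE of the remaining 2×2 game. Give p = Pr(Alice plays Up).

p = 1/3

Alice's strategy Middle is strictly dominated by Down: 8 > 5 and -4 > -6. Eliminate Middle.
Bob's indifference between Left and Right determines Alice's mixing probability p:
  Bob's payoff from Left: p·9 + (1−p)·(-8) = 17p - 8
  Bob's payoff from Right: p·(-3) + (1−p)·(-2) = -p - 2
  17p - 8 = -p - 2  ⇒  18p = 6  ⇒  p = 1/3.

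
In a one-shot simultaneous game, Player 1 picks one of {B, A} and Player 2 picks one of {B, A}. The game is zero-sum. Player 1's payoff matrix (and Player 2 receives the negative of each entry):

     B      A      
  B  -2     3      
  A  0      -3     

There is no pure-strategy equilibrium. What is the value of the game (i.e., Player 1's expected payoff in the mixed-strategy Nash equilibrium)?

Player 1's indifference between B and A determines Player 2's mixing probability q:
  Player 1's payoff from B: q·(-2) + (1−q)·3 = -5q + 3
  Player 1's payoff from A: q·0 + (1−q)·(-3) = 3q - 3
  -5q + 3 = 3q - 3  ⇒  -8q = -6  ⇒  q = 3/4.
The value is Player 1's expected payoff against this mix (using B): (3/4)·(-2) + (1/4)·3 = -3/4.

v = -3/4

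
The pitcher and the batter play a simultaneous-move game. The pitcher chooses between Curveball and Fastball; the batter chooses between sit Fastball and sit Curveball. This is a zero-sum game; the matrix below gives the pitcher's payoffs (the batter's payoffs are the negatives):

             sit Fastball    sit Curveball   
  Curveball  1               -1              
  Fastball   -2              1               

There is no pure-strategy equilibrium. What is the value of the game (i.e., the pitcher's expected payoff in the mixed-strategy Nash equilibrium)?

v = -1/5

The pitcher's indifference between Curveball and Fastball determines the batter's mixing probability q:
  the pitcher's payoff to Curveball: q·1 + (1−q)·(-1) = 2q - 1
  the pitcher's payoff to Fastball: q·(-2) + (1−q)·1 = -3q + 1
  2q - 1 = -3q + 1  ⇒  5q = 2  ⇒  q = 2/5.
The value is the pitcher's expected payoff against this mix (using Curveball): (2/5)·1 + (3/5)·(-1) = -1/5.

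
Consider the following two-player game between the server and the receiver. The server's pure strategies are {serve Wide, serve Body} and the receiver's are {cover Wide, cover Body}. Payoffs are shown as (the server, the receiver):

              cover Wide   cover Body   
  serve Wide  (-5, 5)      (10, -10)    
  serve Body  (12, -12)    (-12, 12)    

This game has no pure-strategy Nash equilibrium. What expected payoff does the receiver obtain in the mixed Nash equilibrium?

Set the receiver's expected payoff from cover Wide equal to that from cover Body:
  the receiver's payoff from cover Wide: p·5 + (1−p)·(-12) = 17p - 12
  the receiver's payoff from cover Body: p·(-10) + (1−p)·12 = -22p + 12
  17p - 12 = -22p + 12  ⇒  39p = 24  ⇒  p = 8/13.
At equilibrium the receiver is indifferent across columns, so the receiver's payoff equals the payoff from cover Wide: (8/13)·5 + (5/13)·(-12) = -20/13.

-20/13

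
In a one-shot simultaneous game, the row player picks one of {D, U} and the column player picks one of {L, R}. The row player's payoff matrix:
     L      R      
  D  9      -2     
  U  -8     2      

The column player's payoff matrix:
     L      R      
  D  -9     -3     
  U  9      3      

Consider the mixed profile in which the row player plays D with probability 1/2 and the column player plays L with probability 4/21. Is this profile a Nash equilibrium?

Yes

Check the column player's indifference given the row player's mix p = 1/2:
  payoff from L = 0; payoff from R = 0 — equal.
Check the row player's indifference given the column player's mix q = 4/21:
  payoff from D = 2/21; payoff from U = 2/21 — equal.
Both players are indifferent, so neither can profitably deviate.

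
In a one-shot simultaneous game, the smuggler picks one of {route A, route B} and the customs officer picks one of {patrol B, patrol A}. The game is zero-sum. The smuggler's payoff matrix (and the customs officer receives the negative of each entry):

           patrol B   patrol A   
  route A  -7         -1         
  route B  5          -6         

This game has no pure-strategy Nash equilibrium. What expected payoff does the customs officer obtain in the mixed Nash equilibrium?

Set the customs officer's expected payoff from patrol B equal to that from patrol A:
  the customs officer's expected payoff from patrol B: p·7 + (1−p)·(-5) = 12p - 5
  the customs officer's expected payoff from patrol A: p·1 + (1−p)·6 = -5p + 6
  12p - 5 = -5p + 6  ⇒  17p = 11  ⇒  p = 11/17.
At equilibrium the customs officer is indifferent across columns, so the customs officer's payoff equals the payoff from patrol B: (11/17)·7 + (6/17)·(-5) = 47/17.

47/17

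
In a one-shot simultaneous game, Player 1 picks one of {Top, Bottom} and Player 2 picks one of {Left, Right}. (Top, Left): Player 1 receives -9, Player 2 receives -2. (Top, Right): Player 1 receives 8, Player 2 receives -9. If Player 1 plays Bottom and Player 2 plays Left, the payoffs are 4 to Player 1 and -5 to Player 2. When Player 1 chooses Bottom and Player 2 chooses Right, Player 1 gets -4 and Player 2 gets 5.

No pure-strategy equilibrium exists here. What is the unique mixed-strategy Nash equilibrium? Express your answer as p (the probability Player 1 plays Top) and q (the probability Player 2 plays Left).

Set Player 2's expected payoff from Left equal to that from Right:
  Player 2's payoff from Left: p·(-2) + (1−p)·(-5) = 3p - 5
  Player 2's payoff from Right: p·(-9) + (1−p)·5 = -14p + 5
  3p - 5 = -14p + 5  ⇒  17p = 10  ⇒  p = 10/17.
In a mixed equilibrium Player 1 is indifferent between Top and Bottom; this condition fixes q.
  Player 1's payoff to Top: q·(-9) + (1−q)·8 = -17q + 8
  Player 1's payoff to Bottom: q·4 + (1−q)·(-4) = 8q - 4
  -17q + 8 = 8q - 4  ⇒  -25q = -12  ⇒  q = 12/25.

p = 10/17, q = 12/25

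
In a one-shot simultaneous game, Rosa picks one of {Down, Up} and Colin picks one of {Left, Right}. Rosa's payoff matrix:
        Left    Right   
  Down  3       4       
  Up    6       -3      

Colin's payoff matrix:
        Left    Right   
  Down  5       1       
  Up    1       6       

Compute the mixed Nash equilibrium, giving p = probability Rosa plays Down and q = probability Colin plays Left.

Set Colin's expected payoff from Left equal to that from Right:
  Colin's expected payoff from Left: p·5 + (1−p)·1 = 4p + 1
  Colin's expected payoff from Right: p·1 + (1−p)·6 = -5p + 6
  4p + 1 = -5p + 6  ⇒  9p = 5  ⇒  p = 5/9.
In a mixed equilibrium Rosa is indifferent between Down and Up; this condition fixes q.
  Rosa's expected payoff from Down: q·3 + (1−q)·4 = -q + 4
  Rosa's expected payoff from Up: q·6 + (1−q)·(-3) = 9q - 3
  -q + 4 = 9q - 3  ⇒  -10q = -7  ⇒  q = 7/10.

p = 5/9, q = 7/10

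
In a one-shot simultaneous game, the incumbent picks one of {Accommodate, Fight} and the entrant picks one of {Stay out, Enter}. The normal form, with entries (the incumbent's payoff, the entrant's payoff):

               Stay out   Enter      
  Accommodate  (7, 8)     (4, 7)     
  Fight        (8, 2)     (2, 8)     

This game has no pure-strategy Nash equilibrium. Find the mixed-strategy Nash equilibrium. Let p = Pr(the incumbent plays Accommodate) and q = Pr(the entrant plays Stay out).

p = 6/7, q = 2/3

The entrant's indifference between Stay out and Enter determines the incumbent's mixing probability p:
  the entrant's payoff from Stay out: p·8 + (1−p)·2 = 6p + 2
  the entrant's payoff from Enter: p·7 + (1−p)·8 = -p + 8
  6p + 2 = -p + 8  ⇒  7p = 6  ⇒  p = 6/7.
In a mixed equilibrium the incumbent is indifferent between Accommodate and Fight; this condition fixes q.
  the incumbent's expected payoff from Accommodate: q·7 + (1−q)·4 = 3q + 4
  the incumbent's expected payoff from Fight: q·8 + (1−q)·2 = 6q + 2
  3q + 4 = 6q + 2  ⇒  -3q = -2  ⇒  q = 2/3.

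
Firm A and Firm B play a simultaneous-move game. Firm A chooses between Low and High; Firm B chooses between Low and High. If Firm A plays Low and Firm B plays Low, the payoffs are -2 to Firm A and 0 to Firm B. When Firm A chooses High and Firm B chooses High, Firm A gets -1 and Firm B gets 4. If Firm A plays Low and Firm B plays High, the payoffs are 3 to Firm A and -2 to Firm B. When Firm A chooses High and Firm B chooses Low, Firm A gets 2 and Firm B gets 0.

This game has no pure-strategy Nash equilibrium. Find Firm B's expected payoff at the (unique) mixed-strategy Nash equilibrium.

In a mixed equilibrium Firm B is indifferent between Low and High; this condition fixes p.
  Firm B's payoff to Low: p·0 + (1−p)·0 = 0
  Firm B's payoff to High: p·(-2) + (1−p)·4 = -6p + 4
  0 = -6p + 4  ⇒  6p = 4  ⇒  p = 2/3.
At equilibrium Firm B is indifferent across columns, so Firm B's payoff equals the payoff from Low: (2/3)·0 + (1/3)·0 = 0.

0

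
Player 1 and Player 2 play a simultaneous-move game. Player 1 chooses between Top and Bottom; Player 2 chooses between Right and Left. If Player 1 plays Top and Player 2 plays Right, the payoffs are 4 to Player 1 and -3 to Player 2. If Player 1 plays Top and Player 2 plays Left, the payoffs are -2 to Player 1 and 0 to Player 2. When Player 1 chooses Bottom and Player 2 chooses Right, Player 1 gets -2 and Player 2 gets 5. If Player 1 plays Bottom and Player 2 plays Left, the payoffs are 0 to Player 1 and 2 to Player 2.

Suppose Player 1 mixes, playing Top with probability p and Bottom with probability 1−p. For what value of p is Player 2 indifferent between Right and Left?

p = 1/2

Set Player 2's expected payoff from Right equal to that from Left:
  Player 2's payoff from Right: p·(-3) + (1−p)·5 = -8p + 5
  Player 2's payoff from Left: p·0 + (1−p)·2 = -2p + 2
  -8p + 5 = -2p + 2  ⇒  -6p = -3  ⇒  p = 1/2.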